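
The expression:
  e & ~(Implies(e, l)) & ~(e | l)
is never true.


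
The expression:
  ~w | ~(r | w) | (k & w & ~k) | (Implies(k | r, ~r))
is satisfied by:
  {w: False, r: False}
  {r: True, w: False}
  {w: True, r: False}


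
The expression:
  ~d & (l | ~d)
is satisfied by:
  {d: False}


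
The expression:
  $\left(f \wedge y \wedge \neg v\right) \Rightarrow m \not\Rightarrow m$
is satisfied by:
  {v: True, y: False, f: False}
  {v: False, y: False, f: False}
  {f: True, v: True, y: False}
  {f: True, v: False, y: False}
  {y: True, v: True, f: False}
  {y: True, v: False, f: False}
  {y: True, f: True, v: True}


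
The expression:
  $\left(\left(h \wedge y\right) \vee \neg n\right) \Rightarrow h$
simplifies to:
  $h \vee n$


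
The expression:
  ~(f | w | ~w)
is never true.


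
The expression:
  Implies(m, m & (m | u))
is always true.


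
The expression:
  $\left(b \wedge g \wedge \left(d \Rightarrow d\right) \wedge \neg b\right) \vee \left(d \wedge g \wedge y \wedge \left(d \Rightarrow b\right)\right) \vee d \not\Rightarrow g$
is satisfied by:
  {y: True, b: True, d: True, g: False}
  {y: True, d: True, b: False, g: False}
  {b: True, d: True, y: False, g: False}
  {d: True, y: False, b: False, g: False}
  {y: True, g: True, b: True, d: True}


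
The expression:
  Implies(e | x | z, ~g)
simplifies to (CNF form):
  (~e | ~g) & (~g | ~x) & (~g | ~z)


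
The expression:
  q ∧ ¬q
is never true.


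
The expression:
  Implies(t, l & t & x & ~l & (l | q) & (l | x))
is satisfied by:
  {t: False}


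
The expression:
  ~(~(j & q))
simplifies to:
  j & q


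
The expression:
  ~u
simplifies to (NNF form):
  ~u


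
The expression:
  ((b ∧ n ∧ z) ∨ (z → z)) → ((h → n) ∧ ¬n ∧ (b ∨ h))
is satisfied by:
  {b: True, n: False, h: False}


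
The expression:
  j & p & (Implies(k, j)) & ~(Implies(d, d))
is never true.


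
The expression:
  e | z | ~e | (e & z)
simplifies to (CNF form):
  True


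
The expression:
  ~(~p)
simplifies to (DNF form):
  p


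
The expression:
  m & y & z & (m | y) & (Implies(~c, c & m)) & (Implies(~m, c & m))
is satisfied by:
  {z: True, m: True, c: True, y: True}


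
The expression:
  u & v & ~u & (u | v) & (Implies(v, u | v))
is never true.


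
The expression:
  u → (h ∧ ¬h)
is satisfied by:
  {u: False}


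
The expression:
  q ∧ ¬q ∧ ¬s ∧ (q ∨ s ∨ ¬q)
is never true.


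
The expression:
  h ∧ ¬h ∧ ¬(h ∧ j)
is never true.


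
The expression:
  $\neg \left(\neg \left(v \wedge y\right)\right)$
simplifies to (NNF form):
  $v \wedge y$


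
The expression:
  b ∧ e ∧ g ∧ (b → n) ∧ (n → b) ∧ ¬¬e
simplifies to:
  b ∧ e ∧ g ∧ n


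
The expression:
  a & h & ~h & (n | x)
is never true.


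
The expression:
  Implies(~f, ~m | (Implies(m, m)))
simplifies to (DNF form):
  True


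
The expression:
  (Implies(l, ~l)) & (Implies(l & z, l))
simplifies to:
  ~l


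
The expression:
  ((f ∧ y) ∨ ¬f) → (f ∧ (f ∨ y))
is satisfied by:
  {f: True}


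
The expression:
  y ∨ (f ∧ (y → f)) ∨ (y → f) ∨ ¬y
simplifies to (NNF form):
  True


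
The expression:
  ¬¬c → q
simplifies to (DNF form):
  q ∨ ¬c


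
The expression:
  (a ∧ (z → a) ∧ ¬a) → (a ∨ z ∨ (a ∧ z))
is always true.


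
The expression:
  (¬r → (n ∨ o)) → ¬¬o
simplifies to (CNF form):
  (o ∨ ¬n) ∧ (o ∨ ¬r)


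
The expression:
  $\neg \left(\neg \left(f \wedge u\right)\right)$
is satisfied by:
  {u: True, f: True}


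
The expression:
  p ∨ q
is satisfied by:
  {q: True, p: True}
  {q: True, p: False}
  {p: True, q: False}


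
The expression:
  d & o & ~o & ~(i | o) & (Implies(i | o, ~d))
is never true.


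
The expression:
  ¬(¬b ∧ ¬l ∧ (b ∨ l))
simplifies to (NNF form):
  True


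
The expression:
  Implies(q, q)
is always true.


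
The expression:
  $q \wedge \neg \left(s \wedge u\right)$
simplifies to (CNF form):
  $q \wedge \left(\neg s \vee \neg u\right)$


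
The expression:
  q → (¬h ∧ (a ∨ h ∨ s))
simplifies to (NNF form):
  (a ∧ ¬h) ∨ (s ∧ ¬h) ∨ ¬q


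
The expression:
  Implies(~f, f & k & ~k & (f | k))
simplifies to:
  f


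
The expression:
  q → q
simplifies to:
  True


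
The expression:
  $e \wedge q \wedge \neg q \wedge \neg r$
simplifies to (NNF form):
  $\text{False}$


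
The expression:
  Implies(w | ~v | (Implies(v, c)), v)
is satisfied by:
  {v: True}


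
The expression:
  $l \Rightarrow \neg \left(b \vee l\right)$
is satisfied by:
  {l: False}


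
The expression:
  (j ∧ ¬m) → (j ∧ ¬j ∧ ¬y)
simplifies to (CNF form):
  m ∨ ¬j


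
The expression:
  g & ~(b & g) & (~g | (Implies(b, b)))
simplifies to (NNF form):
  g & ~b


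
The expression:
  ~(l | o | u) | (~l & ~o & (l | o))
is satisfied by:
  {u: False, o: False, l: False}


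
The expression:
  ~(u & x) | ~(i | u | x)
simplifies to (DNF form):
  ~u | ~x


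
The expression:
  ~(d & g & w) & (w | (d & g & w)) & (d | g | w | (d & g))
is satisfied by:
  {w: True, g: False, d: False}
  {w: True, d: True, g: False}
  {w: True, g: True, d: False}


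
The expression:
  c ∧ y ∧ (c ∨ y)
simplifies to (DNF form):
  c ∧ y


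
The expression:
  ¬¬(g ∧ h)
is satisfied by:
  {h: True, g: True}


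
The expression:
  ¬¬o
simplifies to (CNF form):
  o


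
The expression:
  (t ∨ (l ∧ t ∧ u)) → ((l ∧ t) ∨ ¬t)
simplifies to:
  l ∨ ¬t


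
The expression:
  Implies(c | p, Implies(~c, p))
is always true.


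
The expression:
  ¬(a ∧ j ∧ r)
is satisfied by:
  {a: False, r: False, j: False}
  {j: True, a: False, r: False}
  {r: True, a: False, j: False}
  {j: True, r: True, a: False}
  {a: True, j: False, r: False}
  {j: True, a: True, r: False}
  {r: True, a: True, j: False}


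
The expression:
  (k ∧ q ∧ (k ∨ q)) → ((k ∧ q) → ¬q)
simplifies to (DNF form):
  ¬k ∨ ¬q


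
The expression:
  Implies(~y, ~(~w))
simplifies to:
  w | y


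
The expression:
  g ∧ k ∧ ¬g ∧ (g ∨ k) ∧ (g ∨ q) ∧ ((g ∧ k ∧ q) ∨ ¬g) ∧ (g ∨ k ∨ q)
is never true.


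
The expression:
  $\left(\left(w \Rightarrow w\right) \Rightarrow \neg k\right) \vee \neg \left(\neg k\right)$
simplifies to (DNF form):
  $\text{True}$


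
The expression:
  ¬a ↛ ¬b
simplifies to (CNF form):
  b ∧ ¬a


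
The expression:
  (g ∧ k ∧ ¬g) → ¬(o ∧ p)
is always true.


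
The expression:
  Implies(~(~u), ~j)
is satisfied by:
  {u: False, j: False}
  {j: True, u: False}
  {u: True, j: False}


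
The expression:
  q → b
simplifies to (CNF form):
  b ∨ ¬q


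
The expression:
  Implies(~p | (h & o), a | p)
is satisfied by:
  {a: True, p: True}
  {a: True, p: False}
  {p: True, a: False}


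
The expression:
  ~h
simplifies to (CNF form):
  ~h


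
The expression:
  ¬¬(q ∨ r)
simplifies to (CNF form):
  q ∨ r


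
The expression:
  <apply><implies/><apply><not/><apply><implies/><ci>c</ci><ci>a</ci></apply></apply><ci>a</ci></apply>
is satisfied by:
  {a: True, c: False}
  {c: False, a: False}
  {c: True, a: True}


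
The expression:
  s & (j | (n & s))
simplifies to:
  s & (j | n)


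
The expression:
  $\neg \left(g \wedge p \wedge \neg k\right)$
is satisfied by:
  {k: True, p: False, g: False}
  {p: False, g: False, k: False}
  {g: True, k: True, p: False}
  {g: True, p: False, k: False}
  {k: True, p: True, g: False}
  {p: True, k: False, g: False}
  {g: True, p: True, k: True}


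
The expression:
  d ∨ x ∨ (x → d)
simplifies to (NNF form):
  True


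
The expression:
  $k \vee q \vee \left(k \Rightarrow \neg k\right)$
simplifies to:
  $\text{True}$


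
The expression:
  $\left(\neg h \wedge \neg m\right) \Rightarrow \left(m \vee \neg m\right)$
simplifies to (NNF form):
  $\text{True}$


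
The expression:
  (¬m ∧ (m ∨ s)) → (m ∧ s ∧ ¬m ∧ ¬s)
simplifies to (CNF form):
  m ∨ ¬s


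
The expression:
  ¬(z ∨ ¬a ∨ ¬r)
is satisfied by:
  {r: True, a: True, z: False}


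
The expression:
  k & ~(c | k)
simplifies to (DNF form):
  False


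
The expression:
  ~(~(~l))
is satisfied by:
  {l: False}


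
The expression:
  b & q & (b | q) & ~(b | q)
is never true.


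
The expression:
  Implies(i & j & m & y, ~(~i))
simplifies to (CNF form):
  True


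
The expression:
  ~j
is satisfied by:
  {j: False}


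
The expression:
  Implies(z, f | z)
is always true.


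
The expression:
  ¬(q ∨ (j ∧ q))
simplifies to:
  ¬q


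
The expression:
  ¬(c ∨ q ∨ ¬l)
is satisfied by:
  {l: True, q: False, c: False}


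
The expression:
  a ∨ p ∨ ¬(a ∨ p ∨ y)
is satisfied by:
  {a: True, p: True, y: False}
  {a: True, p: False, y: False}
  {p: True, a: False, y: False}
  {a: False, p: False, y: False}
  {a: True, y: True, p: True}
  {a: True, y: True, p: False}
  {y: True, p: True, a: False}


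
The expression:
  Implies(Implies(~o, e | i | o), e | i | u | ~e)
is always true.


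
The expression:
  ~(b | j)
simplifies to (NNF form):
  ~b & ~j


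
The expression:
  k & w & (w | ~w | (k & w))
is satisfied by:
  {w: True, k: True}


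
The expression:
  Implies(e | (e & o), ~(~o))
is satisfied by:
  {o: True, e: False}
  {e: False, o: False}
  {e: True, o: True}


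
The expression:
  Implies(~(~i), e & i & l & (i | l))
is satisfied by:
  {e: True, l: True, i: False}
  {e: True, l: False, i: False}
  {l: True, e: False, i: False}
  {e: False, l: False, i: False}
  {i: True, e: True, l: True}


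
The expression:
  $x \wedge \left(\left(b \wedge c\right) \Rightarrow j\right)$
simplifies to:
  $x \wedge \left(j \vee \neg b \vee \neg c\right)$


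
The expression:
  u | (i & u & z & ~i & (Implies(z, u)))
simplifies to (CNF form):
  u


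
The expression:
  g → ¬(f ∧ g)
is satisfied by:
  {g: False, f: False}
  {f: True, g: False}
  {g: True, f: False}


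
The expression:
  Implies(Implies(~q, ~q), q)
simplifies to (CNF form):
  q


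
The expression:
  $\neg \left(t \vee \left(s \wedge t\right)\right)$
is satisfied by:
  {t: False}


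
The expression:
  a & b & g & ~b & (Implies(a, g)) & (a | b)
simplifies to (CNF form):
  False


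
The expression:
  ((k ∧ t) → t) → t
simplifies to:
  t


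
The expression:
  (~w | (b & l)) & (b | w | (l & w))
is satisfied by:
  {l: True, b: True, w: False}
  {b: True, w: False, l: False}
  {l: True, w: True, b: True}


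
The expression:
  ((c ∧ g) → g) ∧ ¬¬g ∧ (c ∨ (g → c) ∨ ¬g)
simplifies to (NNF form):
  c ∧ g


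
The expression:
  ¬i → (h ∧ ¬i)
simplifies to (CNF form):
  h ∨ i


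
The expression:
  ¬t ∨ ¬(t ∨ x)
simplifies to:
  ¬t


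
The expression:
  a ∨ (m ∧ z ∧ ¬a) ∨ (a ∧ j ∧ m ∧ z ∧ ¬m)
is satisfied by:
  {a: True, m: True, z: True}
  {a: True, m: True, z: False}
  {a: True, z: True, m: False}
  {a: True, z: False, m: False}
  {m: True, z: True, a: False}


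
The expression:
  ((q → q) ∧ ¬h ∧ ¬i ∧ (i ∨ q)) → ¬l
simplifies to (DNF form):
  h ∨ i ∨ ¬l ∨ ¬q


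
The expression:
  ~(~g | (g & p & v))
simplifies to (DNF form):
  (g & ~p) | (g & ~v)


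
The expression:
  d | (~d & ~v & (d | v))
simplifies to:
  d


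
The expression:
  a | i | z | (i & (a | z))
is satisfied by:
  {i: True, a: True, z: True}
  {i: True, a: True, z: False}
  {i: True, z: True, a: False}
  {i: True, z: False, a: False}
  {a: True, z: True, i: False}
  {a: True, z: False, i: False}
  {z: True, a: False, i: False}


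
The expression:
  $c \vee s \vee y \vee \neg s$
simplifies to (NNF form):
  $\text{True}$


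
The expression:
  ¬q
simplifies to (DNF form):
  ¬q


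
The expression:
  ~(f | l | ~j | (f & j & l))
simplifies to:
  j & ~f & ~l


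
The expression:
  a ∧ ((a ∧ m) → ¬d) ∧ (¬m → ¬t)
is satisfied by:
  {a: True, t: False, m: False, d: False}
  {d: True, a: True, t: False, m: False}
  {m: True, a: True, t: False, d: False}
  {m: True, a: True, t: True, d: False}


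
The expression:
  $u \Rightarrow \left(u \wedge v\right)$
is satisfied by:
  {v: True, u: False}
  {u: False, v: False}
  {u: True, v: True}


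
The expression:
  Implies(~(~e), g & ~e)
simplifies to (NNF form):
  ~e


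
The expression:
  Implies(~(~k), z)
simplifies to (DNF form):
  z | ~k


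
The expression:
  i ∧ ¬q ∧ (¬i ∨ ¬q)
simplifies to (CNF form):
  i ∧ ¬q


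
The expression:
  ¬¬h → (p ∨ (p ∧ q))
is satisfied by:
  {p: True, h: False}
  {h: False, p: False}
  {h: True, p: True}


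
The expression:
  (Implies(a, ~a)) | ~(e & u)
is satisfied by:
  {u: False, e: False, a: False}
  {a: True, u: False, e: False}
  {e: True, u: False, a: False}
  {a: True, e: True, u: False}
  {u: True, a: False, e: False}
  {a: True, u: True, e: False}
  {e: True, u: True, a: False}


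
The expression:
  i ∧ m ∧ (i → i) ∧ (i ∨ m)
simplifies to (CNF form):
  i ∧ m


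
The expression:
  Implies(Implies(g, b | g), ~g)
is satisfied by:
  {g: False}


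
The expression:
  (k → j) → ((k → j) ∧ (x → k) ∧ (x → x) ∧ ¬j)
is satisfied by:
  {k: True, j: False, x: False}
  {k: False, j: False, x: False}
  {x: True, k: True, j: False}


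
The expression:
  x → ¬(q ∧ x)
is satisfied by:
  {q: False, x: False}
  {x: True, q: False}
  {q: True, x: False}


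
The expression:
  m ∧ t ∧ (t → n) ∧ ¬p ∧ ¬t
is never true.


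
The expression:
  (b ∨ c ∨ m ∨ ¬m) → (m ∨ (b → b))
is always true.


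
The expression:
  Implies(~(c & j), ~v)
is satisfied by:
  {c: True, j: True, v: False}
  {c: True, j: False, v: False}
  {j: True, c: False, v: False}
  {c: False, j: False, v: False}
  {c: True, v: True, j: True}


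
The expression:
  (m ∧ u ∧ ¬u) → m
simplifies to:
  True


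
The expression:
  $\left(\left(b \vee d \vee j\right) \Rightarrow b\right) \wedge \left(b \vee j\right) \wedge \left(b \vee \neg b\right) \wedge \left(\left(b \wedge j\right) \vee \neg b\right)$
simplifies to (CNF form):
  $b \wedge j$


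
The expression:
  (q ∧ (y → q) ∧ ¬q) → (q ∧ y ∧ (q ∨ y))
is always true.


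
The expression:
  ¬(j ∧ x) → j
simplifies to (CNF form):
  j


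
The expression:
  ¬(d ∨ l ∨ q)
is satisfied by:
  {q: False, d: False, l: False}


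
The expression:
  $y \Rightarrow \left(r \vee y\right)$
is always true.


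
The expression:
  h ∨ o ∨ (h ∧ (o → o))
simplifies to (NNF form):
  h ∨ o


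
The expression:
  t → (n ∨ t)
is always true.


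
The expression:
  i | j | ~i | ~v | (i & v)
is always true.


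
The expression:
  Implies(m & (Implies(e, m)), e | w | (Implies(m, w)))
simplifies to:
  e | w | ~m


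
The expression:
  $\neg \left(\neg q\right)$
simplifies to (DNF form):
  $q$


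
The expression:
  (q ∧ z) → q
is always true.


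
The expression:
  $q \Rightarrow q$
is always true.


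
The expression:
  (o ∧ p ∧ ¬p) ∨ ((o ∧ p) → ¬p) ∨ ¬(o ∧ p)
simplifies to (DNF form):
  ¬o ∨ ¬p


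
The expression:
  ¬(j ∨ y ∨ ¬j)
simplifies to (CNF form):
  False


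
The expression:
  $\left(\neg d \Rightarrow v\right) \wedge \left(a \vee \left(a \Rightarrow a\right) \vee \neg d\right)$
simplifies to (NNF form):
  $d \vee v$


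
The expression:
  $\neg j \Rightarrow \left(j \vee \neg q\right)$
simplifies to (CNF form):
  $j \vee \neg q$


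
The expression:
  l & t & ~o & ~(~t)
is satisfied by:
  {t: True, l: True, o: False}


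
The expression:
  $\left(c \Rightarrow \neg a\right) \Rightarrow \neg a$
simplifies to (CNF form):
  $c \vee \neg a$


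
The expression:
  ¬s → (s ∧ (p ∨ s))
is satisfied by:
  {s: True}


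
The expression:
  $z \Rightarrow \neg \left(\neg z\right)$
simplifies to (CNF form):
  $\text{True}$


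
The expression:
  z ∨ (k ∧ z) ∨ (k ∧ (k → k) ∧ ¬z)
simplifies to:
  k ∨ z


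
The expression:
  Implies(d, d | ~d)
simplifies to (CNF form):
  True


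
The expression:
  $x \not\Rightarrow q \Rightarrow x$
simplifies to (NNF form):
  $\text{True}$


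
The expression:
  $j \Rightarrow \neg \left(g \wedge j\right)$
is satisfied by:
  {g: False, j: False}
  {j: True, g: False}
  {g: True, j: False}


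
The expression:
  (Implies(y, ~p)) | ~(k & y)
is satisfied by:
  {p: False, k: False, y: False}
  {y: True, p: False, k: False}
  {k: True, p: False, y: False}
  {y: True, k: True, p: False}
  {p: True, y: False, k: False}
  {y: True, p: True, k: False}
  {k: True, p: True, y: False}


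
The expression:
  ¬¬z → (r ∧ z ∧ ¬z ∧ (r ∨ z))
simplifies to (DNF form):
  ¬z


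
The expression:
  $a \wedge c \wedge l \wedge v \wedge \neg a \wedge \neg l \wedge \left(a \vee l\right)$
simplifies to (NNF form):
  $\text{False}$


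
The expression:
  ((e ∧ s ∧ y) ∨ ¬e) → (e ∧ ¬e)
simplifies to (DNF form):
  (e ∧ ¬s) ∨ (e ∧ ¬y)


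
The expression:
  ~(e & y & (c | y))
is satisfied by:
  {e: False, y: False}
  {y: True, e: False}
  {e: True, y: False}


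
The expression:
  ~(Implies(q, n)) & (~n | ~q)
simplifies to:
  q & ~n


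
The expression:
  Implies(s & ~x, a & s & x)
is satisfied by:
  {x: True, s: False}
  {s: False, x: False}
  {s: True, x: True}


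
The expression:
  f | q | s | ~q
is always true.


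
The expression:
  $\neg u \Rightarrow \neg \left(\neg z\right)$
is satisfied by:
  {z: True, u: True}
  {z: True, u: False}
  {u: True, z: False}


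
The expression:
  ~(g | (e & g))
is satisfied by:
  {g: False}


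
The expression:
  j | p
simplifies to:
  j | p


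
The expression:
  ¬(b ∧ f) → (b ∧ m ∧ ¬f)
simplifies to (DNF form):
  (b ∧ f) ∨ (b ∧ m)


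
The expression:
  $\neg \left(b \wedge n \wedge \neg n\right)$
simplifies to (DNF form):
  $\text{True}$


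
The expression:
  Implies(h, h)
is always true.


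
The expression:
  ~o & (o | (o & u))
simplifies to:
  False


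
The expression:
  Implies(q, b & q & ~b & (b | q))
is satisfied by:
  {q: False}


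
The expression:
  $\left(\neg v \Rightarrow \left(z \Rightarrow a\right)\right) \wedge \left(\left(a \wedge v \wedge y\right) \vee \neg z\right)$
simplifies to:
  $\left(a \wedge v \wedge y\right) \vee \neg z$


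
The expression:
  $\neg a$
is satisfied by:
  {a: False}


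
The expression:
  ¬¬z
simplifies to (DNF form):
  z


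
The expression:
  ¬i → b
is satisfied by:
  {i: True, b: True}
  {i: True, b: False}
  {b: True, i: False}


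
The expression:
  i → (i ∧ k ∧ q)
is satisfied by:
  {q: True, k: True, i: False}
  {q: True, k: False, i: False}
  {k: True, q: False, i: False}
  {q: False, k: False, i: False}
  {i: True, q: True, k: True}


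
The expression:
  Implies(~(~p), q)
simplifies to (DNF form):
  q | ~p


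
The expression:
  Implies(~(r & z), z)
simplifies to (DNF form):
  z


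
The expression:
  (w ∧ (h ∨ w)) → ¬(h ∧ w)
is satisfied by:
  {w: False, h: False}
  {h: True, w: False}
  {w: True, h: False}


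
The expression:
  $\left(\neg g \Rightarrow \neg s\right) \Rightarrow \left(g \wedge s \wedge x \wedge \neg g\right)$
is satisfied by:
  {s: True, g: False}


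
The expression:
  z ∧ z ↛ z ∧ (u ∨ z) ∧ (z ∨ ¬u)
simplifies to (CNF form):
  False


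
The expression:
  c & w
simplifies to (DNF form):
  c & w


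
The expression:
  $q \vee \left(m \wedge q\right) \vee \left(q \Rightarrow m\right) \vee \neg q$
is always true.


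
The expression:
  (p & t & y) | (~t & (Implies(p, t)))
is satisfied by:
  {y: True, t: False, p: False}
  {y: False, t: False, p: False}
  {t: True, p: True, y: True}


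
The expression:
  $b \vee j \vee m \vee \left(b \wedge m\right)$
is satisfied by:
  {b: True, m: True, j: True}
  {b: True, m: True, j: False}
  {b: True, j: True, m: False}
  {b: True, j: False, m: False}
  {m: True, j: True, b: False}
  {m: True, j: False, b: False}
  {j: True, m: False, b: False}


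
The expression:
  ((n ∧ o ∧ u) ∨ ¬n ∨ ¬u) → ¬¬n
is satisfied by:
  {n: True}


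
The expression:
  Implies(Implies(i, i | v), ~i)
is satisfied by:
  {i: False}


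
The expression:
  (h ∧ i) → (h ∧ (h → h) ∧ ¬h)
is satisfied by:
  {h: False, i: False}
  {i: True, h: False}
  {h: True, i: False}


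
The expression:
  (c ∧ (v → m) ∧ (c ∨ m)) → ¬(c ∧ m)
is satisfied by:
  {m: False, c: False}
  {c: True, m: False}
  {m: True, c: False}


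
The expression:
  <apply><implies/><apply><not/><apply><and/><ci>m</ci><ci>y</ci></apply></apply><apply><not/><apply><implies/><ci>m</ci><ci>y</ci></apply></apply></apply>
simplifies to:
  <ci>m</ci>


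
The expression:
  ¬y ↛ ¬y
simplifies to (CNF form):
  False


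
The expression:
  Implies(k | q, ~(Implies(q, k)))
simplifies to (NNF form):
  ~k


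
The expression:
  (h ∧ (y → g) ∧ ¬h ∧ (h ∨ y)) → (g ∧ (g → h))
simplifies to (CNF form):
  True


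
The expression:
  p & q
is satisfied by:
  {p: True, q: True}


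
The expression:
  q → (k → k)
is always true.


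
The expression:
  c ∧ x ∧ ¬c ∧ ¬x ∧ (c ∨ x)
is never true.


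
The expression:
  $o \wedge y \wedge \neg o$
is never true.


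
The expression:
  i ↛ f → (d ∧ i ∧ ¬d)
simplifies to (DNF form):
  f ∨ ¬i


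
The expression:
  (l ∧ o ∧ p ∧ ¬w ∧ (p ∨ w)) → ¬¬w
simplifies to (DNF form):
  w ∨ ¬l ∨ ¬o ∨ ¬p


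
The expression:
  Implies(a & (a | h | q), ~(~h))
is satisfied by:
  {h: True, a: False}
  {a: False, h: False}
  {a: True, h: True}


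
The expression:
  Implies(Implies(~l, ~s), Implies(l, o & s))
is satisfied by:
  {o: True, s: True, l: False}
  {o: True, s: False, l: False}
  {s: True, o: False, l: False}
  {o: False, s: False, l: False}
  {o: True, l: True, s: True}


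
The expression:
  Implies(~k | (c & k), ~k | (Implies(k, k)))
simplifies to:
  True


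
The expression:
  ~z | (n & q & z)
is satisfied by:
  {n: True, q: True, z: False}
  {n: True, q: False, z: False}
  {q: True, n: False, z: False}
  {n: False, q: False, z: False}
  {n: True, z: True, q: True}


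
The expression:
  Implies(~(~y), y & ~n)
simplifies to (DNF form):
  ~n | ~y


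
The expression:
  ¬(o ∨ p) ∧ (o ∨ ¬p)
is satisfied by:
  {o: False, p: False}


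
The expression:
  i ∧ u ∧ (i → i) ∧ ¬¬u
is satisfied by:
  {i: True, u: True}


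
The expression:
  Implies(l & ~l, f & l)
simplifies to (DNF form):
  True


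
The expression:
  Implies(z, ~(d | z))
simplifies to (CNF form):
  ~z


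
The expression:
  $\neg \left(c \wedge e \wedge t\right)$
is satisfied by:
  {c: False, t: False, e: False}
  {e: True, c: False, t: False}
  {t: True, c: False, e: False}
  {e: True, t: True, c: False}
  {c: True, e: False, t: False}
  {e: True, c: True, t: False}
  {t: True, c: True, e: False}


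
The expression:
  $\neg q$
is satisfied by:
  {q: False}


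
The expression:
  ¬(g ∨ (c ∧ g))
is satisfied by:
  {g: False}


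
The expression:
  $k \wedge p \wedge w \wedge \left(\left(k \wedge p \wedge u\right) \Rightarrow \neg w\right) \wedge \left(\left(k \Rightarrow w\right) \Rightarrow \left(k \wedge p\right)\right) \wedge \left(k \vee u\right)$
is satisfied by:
  {k: True, p: True, w: True, u: False}


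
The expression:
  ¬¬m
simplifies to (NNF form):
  m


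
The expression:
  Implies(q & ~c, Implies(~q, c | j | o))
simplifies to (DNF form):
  True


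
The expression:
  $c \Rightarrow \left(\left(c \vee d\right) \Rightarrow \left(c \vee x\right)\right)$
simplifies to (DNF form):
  $\text{True}$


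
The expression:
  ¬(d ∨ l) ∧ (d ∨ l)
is never true.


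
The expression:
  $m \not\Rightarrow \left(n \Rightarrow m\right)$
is never true.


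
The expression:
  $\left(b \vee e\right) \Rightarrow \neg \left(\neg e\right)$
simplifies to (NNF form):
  $e \vee \neg b$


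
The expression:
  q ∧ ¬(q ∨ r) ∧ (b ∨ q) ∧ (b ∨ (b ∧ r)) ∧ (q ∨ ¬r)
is never true.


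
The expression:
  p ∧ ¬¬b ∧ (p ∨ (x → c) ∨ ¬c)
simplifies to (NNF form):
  b ∧ p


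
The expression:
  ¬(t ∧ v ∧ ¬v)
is always true.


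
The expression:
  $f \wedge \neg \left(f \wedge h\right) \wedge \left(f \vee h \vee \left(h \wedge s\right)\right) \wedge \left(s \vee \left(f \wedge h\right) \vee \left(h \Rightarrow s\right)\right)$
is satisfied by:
  {f: True, h: False}


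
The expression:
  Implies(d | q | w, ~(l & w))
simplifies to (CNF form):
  ~l | ~w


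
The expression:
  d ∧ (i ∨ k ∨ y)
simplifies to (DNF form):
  (d ∧ i) ∨ (d ∧ k) ∨ (d ∧ y)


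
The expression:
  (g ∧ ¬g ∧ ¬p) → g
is always true.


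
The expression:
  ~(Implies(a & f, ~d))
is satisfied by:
  {a: True, d: True, f: True}


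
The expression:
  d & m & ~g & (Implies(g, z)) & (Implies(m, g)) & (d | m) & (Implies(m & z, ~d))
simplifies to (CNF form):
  False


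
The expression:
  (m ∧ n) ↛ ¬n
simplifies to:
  m ∧ n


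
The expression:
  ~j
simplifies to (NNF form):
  ~j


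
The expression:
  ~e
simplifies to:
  ~e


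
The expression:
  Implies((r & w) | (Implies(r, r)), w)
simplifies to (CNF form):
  w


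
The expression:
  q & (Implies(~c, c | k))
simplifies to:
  q & (c | k)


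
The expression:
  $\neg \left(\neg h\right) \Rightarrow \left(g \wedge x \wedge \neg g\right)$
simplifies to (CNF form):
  $\neg h$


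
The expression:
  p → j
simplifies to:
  j ∨ ¬p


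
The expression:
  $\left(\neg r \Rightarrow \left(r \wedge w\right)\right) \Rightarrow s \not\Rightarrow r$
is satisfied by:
  {r: False}


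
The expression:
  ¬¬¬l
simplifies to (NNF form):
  ¬l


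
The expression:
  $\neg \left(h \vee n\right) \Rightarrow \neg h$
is always true.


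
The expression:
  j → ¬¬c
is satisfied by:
  {c: True, j: False}
  {j: False, c: False}
  {j: True, c: True}


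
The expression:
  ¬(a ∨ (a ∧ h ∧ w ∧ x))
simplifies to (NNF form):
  ¬a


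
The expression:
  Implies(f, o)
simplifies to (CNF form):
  o | ~f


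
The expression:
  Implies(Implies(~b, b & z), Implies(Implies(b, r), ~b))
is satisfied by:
  {b: False, r: False}
  {r: True, b: False}
  {b: True, r: False}


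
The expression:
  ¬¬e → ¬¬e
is always true.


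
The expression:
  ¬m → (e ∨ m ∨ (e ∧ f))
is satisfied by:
  {m: True, e: True}
  {m: True, e: False}
  {e: True, m: False}


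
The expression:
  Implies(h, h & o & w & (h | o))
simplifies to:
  ~h | (o & w)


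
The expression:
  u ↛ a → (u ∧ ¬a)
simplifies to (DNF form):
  True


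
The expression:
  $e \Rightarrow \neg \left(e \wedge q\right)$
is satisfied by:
  {e: False, q: False}
  {q: True, e: False}
  {e: True, q: False}


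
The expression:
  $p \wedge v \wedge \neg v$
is never true.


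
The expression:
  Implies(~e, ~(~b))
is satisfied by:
  {b: True, e: True}
  {b: True, e: False}
  {e: True, b: False}


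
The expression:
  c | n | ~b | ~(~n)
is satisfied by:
  {n: True, c: True, b: False}
  {n: True, c: False, b: False}
  {c: True, n: False, b: False}
  {n: False, c: False, b: False}
  {n: True, b: True, c: True}
  {n: True, b: True, c: False}
  {b: True, c: True, n: False}


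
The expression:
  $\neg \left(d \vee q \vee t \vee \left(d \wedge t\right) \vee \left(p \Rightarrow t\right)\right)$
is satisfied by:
  {p: True, q: False, d: False, t: False}


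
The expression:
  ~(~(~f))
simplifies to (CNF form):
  ~f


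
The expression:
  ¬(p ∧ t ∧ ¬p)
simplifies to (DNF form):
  True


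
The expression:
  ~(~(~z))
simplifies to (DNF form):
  ~z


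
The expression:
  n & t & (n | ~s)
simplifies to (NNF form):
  n & t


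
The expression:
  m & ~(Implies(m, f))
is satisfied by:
  {m: True, f: False}


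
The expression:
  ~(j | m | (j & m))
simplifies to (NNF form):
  ~j & ~m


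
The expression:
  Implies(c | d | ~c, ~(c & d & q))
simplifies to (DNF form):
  ~c | ~d | ~q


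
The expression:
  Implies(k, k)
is always true.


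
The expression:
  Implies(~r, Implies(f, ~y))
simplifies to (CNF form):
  r | ~f | ~y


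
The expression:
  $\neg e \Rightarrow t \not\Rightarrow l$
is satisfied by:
  {t: True, e: True, l: False}
  {e: True, l: False, t: False}
  {t: True, e: True, l: True}
  {e: True, l: True, t: False}
  {t: True, l: False, e: False}


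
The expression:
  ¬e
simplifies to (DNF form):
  ¬e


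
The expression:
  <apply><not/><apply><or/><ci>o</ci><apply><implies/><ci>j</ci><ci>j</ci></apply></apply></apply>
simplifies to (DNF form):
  <false/>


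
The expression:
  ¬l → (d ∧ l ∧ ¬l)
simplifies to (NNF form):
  l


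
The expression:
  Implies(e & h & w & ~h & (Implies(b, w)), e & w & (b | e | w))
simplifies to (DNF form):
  True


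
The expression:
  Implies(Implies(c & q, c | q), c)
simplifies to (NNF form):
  c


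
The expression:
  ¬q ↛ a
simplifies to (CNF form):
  a ∨ ¬q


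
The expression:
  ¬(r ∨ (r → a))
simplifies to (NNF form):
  False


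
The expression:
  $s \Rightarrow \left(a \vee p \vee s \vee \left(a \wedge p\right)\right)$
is always true.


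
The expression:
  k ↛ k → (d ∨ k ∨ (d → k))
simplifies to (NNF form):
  True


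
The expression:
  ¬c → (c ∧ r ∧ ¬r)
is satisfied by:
  {c: True}


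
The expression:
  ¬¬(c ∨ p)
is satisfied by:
  {c: True, p: True}
  {c: True, p: False}
  {p: True, c: False}


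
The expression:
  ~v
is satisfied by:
  {v: False}


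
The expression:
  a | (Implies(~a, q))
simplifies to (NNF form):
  a | q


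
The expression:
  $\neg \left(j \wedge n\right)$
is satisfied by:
  {n: False, j: False}
  {j: True, n: False}
  {n: True, j: False}


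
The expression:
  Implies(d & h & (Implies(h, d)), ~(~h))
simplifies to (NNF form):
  True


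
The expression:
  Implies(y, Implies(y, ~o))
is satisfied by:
  {o: False, y: False}
  {y: True, o: False}
  {o: True, y: False}


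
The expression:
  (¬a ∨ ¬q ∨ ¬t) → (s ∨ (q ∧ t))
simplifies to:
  s ∨ (q ∧ t)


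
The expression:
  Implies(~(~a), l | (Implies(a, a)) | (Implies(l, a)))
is always true.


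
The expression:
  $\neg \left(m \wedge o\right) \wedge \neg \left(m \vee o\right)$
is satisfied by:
  {o: False, m: False}


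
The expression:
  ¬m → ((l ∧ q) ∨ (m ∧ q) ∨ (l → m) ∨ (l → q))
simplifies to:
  m ∨ q ∨ ¬l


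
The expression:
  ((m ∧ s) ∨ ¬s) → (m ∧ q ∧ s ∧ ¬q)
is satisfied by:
  {s: True, m: False}


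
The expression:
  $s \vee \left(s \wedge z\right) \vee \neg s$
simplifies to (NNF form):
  $\text{True}$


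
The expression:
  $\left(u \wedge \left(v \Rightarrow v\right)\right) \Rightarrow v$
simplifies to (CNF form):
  $v \vee \neg u$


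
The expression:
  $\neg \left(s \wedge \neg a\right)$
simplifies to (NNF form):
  $a \vee \neg s$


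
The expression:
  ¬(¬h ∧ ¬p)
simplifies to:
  h ∨ p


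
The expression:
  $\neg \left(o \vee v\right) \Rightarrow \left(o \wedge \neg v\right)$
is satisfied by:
  {o: True, v: True}
  {o: True, v: False}
  {v: True, o: False}


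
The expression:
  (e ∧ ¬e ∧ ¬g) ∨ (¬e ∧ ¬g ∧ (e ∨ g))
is never true.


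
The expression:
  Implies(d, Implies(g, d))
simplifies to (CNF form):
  True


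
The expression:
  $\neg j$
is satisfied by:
  {j: False}


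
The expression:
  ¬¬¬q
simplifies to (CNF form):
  ¬q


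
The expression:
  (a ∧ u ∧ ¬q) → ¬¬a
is always true.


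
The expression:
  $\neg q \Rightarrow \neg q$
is always true.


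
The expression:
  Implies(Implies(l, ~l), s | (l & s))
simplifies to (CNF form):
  l | s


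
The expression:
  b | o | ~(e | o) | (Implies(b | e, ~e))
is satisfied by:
  {b: True, o: True, e: False}
  {b: True, e: False, o: False}
  {o: True, e: False, b: False}
  {o: False, e: False, b: False}
  {b: True, o: True, e: True}
  {b: True, e: True, o: False}
  {o: True, e: True, b: False}


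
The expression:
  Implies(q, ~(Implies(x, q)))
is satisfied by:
  {q: False}


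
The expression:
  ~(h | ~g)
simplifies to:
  g & ~h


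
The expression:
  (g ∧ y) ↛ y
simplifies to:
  False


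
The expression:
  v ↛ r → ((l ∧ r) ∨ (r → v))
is always true.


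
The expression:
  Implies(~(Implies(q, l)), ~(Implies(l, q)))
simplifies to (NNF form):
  l | ~q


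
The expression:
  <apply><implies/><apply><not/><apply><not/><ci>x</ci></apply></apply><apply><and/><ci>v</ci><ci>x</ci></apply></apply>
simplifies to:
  <apply><or/><ci>v</ci><apply><not/><ci>x</ci></apply></apply>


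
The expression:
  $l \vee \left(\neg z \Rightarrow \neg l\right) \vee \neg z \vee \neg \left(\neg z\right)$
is always true.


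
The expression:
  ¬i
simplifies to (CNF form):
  ¬i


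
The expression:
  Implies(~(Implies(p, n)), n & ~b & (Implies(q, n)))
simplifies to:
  n | ~p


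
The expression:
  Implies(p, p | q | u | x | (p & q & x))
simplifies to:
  True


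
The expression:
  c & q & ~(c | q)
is never true.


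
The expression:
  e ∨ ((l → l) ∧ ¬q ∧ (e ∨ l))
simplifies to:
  e ∨ (l ∧ ¬q)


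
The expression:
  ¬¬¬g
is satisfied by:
  {g: False}


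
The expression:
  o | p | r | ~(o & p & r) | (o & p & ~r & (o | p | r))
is always true.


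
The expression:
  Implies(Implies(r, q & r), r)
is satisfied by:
  {r: True}


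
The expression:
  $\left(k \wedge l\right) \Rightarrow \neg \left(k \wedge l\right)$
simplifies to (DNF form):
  $\neg k \vee \neg l$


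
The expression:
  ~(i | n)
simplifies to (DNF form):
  ~i & ~n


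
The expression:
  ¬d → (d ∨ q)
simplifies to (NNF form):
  d ∨ q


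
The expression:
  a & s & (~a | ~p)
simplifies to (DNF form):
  a & s & ~p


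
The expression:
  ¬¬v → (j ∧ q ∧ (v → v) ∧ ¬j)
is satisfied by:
  {v: False}


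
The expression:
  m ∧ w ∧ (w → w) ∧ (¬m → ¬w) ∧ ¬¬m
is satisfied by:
  {m: True, w: True}


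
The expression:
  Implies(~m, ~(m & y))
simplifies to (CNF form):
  True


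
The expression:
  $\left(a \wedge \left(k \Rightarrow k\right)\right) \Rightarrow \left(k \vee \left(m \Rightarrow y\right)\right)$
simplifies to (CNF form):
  $k \vee y \vee \neg a \vee \neg m$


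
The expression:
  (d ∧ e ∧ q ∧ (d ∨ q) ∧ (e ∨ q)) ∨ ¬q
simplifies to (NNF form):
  (d ∧ e) ∨ ¬q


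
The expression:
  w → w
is always true.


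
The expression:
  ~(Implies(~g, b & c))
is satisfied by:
  {g: False, c: False, b: False}
  {b: True, g: False, c: False}
  {c: True, g: False, b: False}


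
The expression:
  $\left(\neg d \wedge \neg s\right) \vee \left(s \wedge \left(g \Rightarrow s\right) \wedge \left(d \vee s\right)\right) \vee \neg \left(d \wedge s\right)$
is always true.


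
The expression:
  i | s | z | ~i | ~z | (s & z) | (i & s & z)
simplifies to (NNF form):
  True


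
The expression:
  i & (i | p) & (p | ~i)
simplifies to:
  i & p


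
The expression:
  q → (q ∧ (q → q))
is always true.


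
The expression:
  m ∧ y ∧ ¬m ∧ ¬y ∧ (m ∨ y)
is never true.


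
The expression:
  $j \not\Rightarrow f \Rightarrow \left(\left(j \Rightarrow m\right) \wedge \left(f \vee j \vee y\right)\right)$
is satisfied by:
  {m: True, f: True, j: False}
  {m: True, f: False, j: False}
  {f: True, m: False, j: False}
  {m: False, f: False, j: False}
  {j: True, m: True, f: True}
  {j: True, m: True, f: False}
  {j: True, f: True, m: False}


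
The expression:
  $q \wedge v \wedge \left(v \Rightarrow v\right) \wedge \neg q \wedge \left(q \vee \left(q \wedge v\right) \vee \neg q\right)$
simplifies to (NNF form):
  $\text{False}$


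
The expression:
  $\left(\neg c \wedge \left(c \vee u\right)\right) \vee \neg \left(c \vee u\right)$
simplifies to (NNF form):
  $\neg c$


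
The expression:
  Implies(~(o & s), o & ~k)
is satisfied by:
  {s: True, o: True, k: False}
  {o: True, k: False, s: False}
  {s: True, k: True, o: True}


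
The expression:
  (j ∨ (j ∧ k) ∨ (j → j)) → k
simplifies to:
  k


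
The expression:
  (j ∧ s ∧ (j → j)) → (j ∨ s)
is always true.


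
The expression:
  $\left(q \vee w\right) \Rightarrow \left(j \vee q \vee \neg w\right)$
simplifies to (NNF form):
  $j \vee q \vee \neg w$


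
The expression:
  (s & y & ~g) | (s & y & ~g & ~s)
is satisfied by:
  {s: True, y: True, g: False}


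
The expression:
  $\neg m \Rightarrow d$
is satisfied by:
  {d: True, m: True}
  {d: True, m: False}
  {m: True, d: False}


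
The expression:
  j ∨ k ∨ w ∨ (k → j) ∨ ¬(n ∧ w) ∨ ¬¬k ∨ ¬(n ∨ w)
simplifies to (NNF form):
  True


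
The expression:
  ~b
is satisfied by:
  {b: False}


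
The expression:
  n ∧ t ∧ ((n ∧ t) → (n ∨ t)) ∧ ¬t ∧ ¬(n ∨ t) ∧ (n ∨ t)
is never true.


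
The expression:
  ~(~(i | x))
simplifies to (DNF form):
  i | x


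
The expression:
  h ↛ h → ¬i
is always true.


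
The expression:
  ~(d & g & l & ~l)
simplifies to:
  True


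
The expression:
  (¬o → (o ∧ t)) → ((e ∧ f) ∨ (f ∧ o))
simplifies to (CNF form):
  f ∨ ¬o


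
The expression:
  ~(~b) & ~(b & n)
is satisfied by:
  {b: True, n: False}


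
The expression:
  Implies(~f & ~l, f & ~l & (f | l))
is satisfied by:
  {l: True, f: True}
  {l: True, f: False}
  {f: True, l: False}


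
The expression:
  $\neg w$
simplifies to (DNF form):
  $\neg w$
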